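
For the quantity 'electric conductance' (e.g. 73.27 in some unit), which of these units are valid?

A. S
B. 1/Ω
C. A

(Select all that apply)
A, B

electric conductance has SI base units: A^2 * s^3 / (kg * m^2)

Checking each option against A^2 * s^3 / (kg * m^2):
  A. S: ✓ matches
  B. 1/Ω: ✓ matches
  C. A: ✗ does not match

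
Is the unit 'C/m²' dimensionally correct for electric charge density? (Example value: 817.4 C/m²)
No

electric charge density has SI base units: A * s / m^3
C/m² does NOT reduce to A * s / m^3; a valid unit for electric charge density would be e.g. C/m³.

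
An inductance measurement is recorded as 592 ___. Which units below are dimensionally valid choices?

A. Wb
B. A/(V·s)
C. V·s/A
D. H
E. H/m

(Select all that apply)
C, D

inductance has SI base units: kg * m^2 / (A^2 * s^2)

Checking each option against kg * m^2 / (A^2 * s^2):
  A. Wb: ✗ does not match
  B. A/(V·s): ✗ does not match
  C. V·s/A: ✓ matches
  D. H: ✓ matches
  E. H/m: ✗ does not match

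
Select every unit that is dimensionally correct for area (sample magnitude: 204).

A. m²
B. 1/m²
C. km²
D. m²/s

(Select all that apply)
A, C

area has SI base units: m^2

Checking each option against m^2:
  A. m²: ✓ matches
  B. 1/m²: ✗ does not match
  C. km²: ✓ matches
  D. m²/s: ✗ does not match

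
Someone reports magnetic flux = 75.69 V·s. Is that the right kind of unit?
Yes

magnetic flux has SI base units: kg * m^2 / (A * s^2)
V·s reduces to the same SI base units, so it is a valid unit for magnetic flux.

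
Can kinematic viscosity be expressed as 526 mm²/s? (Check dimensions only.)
Yes

kinematic viscosity has SI base units: m^2 / s
mm²/s reduces to the same SI base units, so it is a valid unit for kinematic viscosity.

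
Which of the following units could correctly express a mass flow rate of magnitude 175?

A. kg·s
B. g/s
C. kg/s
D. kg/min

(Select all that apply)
B, C, D

mass flow rate has SI base units: kg / s

Checking each option against kg / s:
  A. kg·s: ✗ does not match
  B. g/s: ✓ matches
  C. kg/s: ✓ matches
  D. kg/min: ✓ matches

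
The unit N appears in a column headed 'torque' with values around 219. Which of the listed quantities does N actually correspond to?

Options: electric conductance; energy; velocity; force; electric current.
force

torque should have units dimensionally equivalent to kg * m^2 / s^2 (e.g. N·m).
The given unit 'N' reduces to kg * m / s^2. Of the listed options, that is the dimensionality of force.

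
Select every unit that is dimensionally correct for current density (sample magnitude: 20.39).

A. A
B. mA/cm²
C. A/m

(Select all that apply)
B

current density has SI base units: A / m^2

Checking each option against A / m^2:
  A. A: ✗ does not match
  B. mA/cm²: ✓ matches
  C. A/m: ✗ does not match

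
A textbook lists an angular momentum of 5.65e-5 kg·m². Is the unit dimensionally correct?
No

angular momentum has SI base units: kg * m^2 / s
kg·m² does NOT reduce to kg * m^2 / s; a valid unit for angular momentum would be e.g. kg·m²/s.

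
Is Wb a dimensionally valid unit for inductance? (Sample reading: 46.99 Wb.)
No

inductance has SI base units: kg * m^2 / (A^2 * s^2)
Wb does NOT reduce to kg * m^2 / (A^2 * s^2); a valid unit for inductance would be e.g. H.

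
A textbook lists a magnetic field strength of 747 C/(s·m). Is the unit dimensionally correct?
Yes

magnetic field strength has SI base units: A / m
C/(s·m) reduces to the same SI base units, so it is a valid unit for magnetic field strength.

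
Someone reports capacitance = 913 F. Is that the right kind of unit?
Yes

capacitance has SI base units: A^2 * s^4 / (kg * m^2)
F reduces to the same SI base units, so it is a valid unit for capacitance.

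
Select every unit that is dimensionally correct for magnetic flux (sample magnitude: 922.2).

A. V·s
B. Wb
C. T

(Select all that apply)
A, B

magnetic flux has SI base units: kg * m^2 / (A * s^2)

Checking each option against kg * m^2 / (A * s^2):
  A. V·s: ✓ matches
  B. Wb: ✓ matches
  C. T: ✗ does not match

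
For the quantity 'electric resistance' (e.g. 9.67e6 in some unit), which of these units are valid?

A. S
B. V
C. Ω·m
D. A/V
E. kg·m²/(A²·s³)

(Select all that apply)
E

electric resistance has SI base units: kg * m^2 / (A^2 * s^3)

Checking each option against kg * m^2 / (A^2 * s^3):
  A. S: ✗ does not match
  B. V: ✗ does not match
  C. Ω·m: ✗ does not match
  D. A/V: ✗ does not match
  E. kg·m²/(A²·s³): ✓ matches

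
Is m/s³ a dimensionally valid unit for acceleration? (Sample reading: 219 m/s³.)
No

acceleration has SI base units: m / s^2
m/s³ does NOT reduce to m / s^2; a valid unit for acceleration would be e.g. m/s².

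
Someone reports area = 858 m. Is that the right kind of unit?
No

area has SI base units: m^2
m does NOT reduce to m^2; a valid unit for area would be e.g. m².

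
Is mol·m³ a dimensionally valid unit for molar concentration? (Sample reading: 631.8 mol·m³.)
No

molar concentration has SI base units: mol / m^3
mol·m³ does NOT reduce to mol / m^3; a valid unit for molar concentration would be e.g. mol/m³.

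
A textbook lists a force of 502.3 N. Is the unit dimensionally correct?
Yes

force has SI base units: kg * m / s^2
N reduces to the same SI base units, so it is a valid unit for force.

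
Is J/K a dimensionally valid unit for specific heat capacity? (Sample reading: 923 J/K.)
No

specific heat capacity has SI base units: m^2 / (s^2 * K)
J/K does NOT reduce to m^2 / (s^2 * K); a valid unit for specific heat capacity would be e.g. J/(kg·K).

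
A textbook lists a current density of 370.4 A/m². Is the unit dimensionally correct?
Yes

current density has SI base units: A / m^2
A/m² reduces to the same SI base units, so it is a valid unit for current density.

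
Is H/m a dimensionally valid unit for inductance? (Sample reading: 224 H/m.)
No

inductance has SI base units: kg * m^2 / (A^2 * s^2)
H/m does NOT reduce to kg * m^2 / (A^2 * s^2); a valid unit for inductance would be e.g. H.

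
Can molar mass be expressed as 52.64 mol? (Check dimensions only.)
No

molar mass has SI base units: kg / mol
mol does NOT reduce to kg / mol; a valid unit for molar mass would be e.g. kg/mol.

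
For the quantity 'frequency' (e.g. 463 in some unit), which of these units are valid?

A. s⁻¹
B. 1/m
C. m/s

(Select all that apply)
A

frequency has SI base units: 1 / s

Checking each option against 1 / s:
  A. s⁻¹: ✓ matches
  B. 1/m: ✗ does not match
  C. m/s: ✗ does not match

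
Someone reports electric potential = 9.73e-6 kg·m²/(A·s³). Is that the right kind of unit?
Yes

electric potential has SI base units: kg * m^2 / (A * s^3)
kg·m²/(A·s³) reduces to the same SI base units, so it is a valid unit for electric potential.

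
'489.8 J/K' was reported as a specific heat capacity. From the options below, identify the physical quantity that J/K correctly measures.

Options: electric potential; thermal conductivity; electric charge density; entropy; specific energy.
entropy

specific heat capacity should have units dimensionally equivalent to m^2 / (s^2 * K) (e.g. J/(kg·K)).
The given unit 'J/K' reduces to kg * m^2 / (s^2 * K). Of the listed options, that is the dimensionality of entropy.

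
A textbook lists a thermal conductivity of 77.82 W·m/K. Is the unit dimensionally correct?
No

thermal conductivity has SI base units: kg * m / (s^3 * K)
W·m/K does NOT reduce to kg * m / (s^3 * K); a valid unit for thermal conductivity would be e.g. W/(m·K).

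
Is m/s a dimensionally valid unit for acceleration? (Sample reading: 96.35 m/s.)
No

acceleration has SI base units: m / s^2
m/s does NOT reduce to m / s^2; a valid unit for acceleration would be e.g. m/s².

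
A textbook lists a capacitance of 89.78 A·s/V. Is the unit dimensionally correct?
Yes

capacitance has SI base units: A^2 * s^4 / (kg * m^2)
A·s/V reduces to the same SI base units, so it is a valid unit for capacitance.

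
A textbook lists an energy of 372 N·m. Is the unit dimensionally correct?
Yes

energy has SI base units: kg * m^2 / s^2
N·m reduces to the same SI base units, so it is a valid unit for energy.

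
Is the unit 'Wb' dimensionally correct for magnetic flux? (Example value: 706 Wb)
Yes

magnetic flux has SI base units: kg * m^2 / (A * s^2)
Wb reduces to the same SI base units, so it is a valid unit for magnetic flux.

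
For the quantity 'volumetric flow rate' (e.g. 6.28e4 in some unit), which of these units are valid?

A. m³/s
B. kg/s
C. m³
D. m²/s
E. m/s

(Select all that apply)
A

volumetric flow rate has SI base units: m^3 / s

Checking each option against m^3 / s:
  A. m³/s: ✓ matches
  B. kg/s: ✗ does not match
  C. m³: ✗ does not match
  D. m²/s: ✗ does not match
  E. m/s: ✗ does not match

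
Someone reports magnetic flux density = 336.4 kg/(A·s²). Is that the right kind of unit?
Yes

magnetic flux density has SI base units: kg / (A * s^2)
kg/(A·s²) reduces to the same SI base units, so it is a valid unit for magnetic flux density.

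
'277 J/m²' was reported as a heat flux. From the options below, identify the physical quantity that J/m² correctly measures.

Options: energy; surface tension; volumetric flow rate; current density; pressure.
surface tension

heat flux should have units dimensionally equivalent to kg / s^3 (e.g. W/m²).
The given unit 'J/m²' reduces to kg / s^2. Of the listed options, that is the dimensionality of surface tension.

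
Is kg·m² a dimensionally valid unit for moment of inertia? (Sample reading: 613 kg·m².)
Yes

moment of inertia has SI base units: kg * m^2
kg·m² reduces to the same SI base units, so it is a valid unit for moment of inertia.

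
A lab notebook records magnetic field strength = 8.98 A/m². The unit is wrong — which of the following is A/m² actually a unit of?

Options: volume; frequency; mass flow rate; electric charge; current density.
current density

magnetic field strength should have units dimensionally equivalent to A / m (e.g. A/m).
The given unit 'A/m²' reduces to A / m^2. Of the listed options, that is the dimensionality of current density.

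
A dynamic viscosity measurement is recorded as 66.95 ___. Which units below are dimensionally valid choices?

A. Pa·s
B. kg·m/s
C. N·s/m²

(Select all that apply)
A, C

dynamic viscosity has SI base units: kg / (m * s)

Checking each option against kg / (m * s):
  A. Pa·s: ✓ matches
  B. kg·m/s: ✗ does not match
  C. N·s/m²: ✓ matches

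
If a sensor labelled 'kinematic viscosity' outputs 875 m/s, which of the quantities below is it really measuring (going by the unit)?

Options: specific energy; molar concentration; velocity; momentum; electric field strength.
velocity

kinematic viscosity should have units dimensionally equivalent to m^2 / s (e.g. m²/s).
The given unit 'm/s' reduces to m / s. Of the listed options, that is the dimensionality of velocity.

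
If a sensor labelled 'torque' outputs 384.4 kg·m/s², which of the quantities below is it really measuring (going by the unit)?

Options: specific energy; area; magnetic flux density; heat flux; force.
force

torque should have units dimensionally equivalent to kg * m^2 / s^2 (e.g. N·m).
The given unit 'kg·m/s²' reduces to kg * m / s^2. Of the listed options, that is the dimensionality of force.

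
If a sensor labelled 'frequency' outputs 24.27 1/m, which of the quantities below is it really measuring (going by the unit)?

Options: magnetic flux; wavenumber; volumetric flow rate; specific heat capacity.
wavenumber

frequency should have units dimensionally equivalent to 1 / s (e.g. Hz).
The given unit '1/m' reduces to 1 / m. Of the listed options, that is the dimensionality of wavenumber.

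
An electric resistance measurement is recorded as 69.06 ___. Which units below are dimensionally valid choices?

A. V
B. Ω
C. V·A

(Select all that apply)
B

electric resistance has SI base units: kg * m^2 / (A^2 * s^3)

Checking each option against kg * m^2 / (A^2 * s^3):
  A. V: ✗ does not match
  B. Ω: ✓ matches
  C. V·A: ✗ does not match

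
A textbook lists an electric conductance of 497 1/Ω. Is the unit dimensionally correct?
Yes

electric conductance has SI base units: A^2 * s^3 / (kg * m^2)
1/Ω reduces to the same SI base units, so it is a valid unit for electric conductance.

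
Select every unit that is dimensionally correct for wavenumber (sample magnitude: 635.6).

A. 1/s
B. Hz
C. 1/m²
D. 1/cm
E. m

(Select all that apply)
D

wavenumber has SI base units: 1 / m

Checking each option against 1 / m:
  A. 1/s: ✗ does not match
  B. Hz: ✗ does not match
  C. 1/m²: ✗ does not match
  D. 1/cm: ✓ matches
  E. m: ✗ does not match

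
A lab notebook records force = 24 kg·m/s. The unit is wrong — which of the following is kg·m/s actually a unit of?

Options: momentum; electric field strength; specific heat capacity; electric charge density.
momentum

force should have units dimensionally equivalent to kg * m / s^2 (e.g. N).
The given unit 'kg·m/s' reduces to kg * m / s. Of the listed options, that is the dimensionality of momentum.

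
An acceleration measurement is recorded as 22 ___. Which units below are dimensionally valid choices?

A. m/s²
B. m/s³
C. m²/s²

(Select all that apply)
A

acceleration has SI base units: m / s^2

Checking each option against m / s^2:
  A. m/s²: ✓ matches
  B. m/s³: ✗ does not match
  C. m²/s²: ✗ does not match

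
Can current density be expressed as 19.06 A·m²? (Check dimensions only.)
No

current density has SI base units: A / m^2
A·m² does NOT reduce to A / m^2; a valid unit for current density would be e.g. A/m².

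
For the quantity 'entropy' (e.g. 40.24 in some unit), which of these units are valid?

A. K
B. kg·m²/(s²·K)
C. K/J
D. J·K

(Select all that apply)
B

entropy has SI base units: kg * m^2 / (s^2 * K)

Checking each option against kg * m^2 / (s^2 * K):
  A. K: ✗ does not match
  B. kg·m²/(s²·K): ✓ matches
  C. K/J: ✗ does not match
  D. J·K: ✗ does not match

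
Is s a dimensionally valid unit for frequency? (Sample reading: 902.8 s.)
No

frequency has SI base units: 1 / s
s does NOT reduce to 1 / s; a valid unit for frequency would be e.g. Hz.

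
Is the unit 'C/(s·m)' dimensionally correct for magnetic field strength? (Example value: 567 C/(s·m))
Yes

magnetic field strength has SI base units: A / m
C/(s·m) reduces to the same SI base units, so it is a valid unit for magnetic field strength.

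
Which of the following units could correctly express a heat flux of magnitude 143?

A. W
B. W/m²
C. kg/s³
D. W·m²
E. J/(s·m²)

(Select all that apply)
B, C, E

heat flux has SI base units: kg / s^3

Checking each option against kg / s^3:
  A. W: ✗ does not match
  B. W/m²: ✓ matches
  C. kg/s³: ✓ matches
  D. W·m²: ✗ does not match
  E. J/(s·m²): ✓ matches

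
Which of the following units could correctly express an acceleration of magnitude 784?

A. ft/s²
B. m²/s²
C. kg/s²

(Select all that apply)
A

acceleration has SI base units: m / s^2

Checking each option against m / s^2:
  A. ft/s²: ✓ matches
  B. m²/s²: ✗ does not match
  C. kg/s²: ✗ does not match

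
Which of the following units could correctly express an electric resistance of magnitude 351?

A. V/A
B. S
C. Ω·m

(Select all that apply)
A

electric resistance has SI base units: kg * m^2 / (A^2 * s^3)

Checking each option against kg * m^2 / (A^2 * s^3):
  A. V/A: ✓ matches
  B. S: ✗ does not match
  C. Ω·m: ✗ does not match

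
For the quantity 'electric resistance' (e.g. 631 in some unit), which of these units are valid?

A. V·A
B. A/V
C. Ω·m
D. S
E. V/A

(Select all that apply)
E

electric resistance has SI base units: kg * m^2 / (A^2 * s^3)

Checking each option against kg * m^2 / (A^2 * s^3):
  A. V·A: ✗ does not match
  B. A/V: ✗ does not match
  C. Ω·m: ✗ does not match
  D. S: ✗ does not match
  E. V/A: ✓ matches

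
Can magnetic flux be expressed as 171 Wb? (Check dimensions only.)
Yes

magnetic flux has SI base units: kg * m^2 / (A * s^2)
Wb reduces to the same SI base units, so it is a valid unit for magnetic flux.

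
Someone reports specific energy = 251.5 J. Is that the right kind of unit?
No

specific energy has SI base units: m^2 / s^2
J does NOT reduce to m^2 / s^2; a valid unit for specific energy would be e.g. J/kg.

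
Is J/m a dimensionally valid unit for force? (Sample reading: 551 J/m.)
Yes

force has SI base units: kg * m / s^2
J/m reduces to the same SI base units, so it is a valid unit for force.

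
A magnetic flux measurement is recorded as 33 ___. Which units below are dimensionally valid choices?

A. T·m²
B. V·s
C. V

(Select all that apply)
A, B

magnetic flux has SI base units: kg * m^2 / (A * s^2)

Checking each option against kg * m^2 / (A * s^2):
  A. T·m²: ✓ matches
  B. V·s: ✓ matches
  C. V: ✗ does not match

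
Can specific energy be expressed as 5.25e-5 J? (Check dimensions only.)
No

specific energy has SI base units: m^2 / s^2
J does NOT reduce to m^2 / s^2; a valid unit for specific energy would be e.g. J/kg.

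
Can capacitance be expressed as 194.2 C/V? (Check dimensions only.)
Yes

capacitance has SI base units: A^2 * s^4 / (kg * m^2)
C/V reduces to the same SI base units, so it is a valid unit for capacitance.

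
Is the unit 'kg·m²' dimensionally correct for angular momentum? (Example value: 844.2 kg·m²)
No

angular momentum has SI base units: kg * m^2 / s
kg·m² does NOT reduce to kg * m^2 / s; a valid unit for angular momentum would be e.g. kg·m²/s.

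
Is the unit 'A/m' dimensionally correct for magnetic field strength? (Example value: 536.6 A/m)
Yes

magnetic field strength has SI base units: A / m
A/m reduces to the same SI base units, so it is a valid unit for magnetic field strength.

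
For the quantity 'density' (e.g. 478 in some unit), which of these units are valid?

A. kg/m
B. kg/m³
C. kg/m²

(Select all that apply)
B

density has SI base units: kg / m^3

Checking each option against kg / m^3:
  A. kg/m: ✗ does not match
  B. kg/m³: ✓ matches
  C. kg/m²: ✗ does not match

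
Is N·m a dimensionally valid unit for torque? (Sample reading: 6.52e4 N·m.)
Yes

torque has SI base units: kg * m^2 / s^2
N·m reduces to the same SI base units, so it is a valid unit for torque.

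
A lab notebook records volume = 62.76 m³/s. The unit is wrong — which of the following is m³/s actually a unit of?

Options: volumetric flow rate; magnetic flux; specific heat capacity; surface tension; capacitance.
volumetric flow rate

volume should have units dimensionally equivalent to m^3 (e.g. m³).
The given unit 'm³/s' reduces to m^3 / s. Of the listed options, that is the dimensionality of volumetric flow rate.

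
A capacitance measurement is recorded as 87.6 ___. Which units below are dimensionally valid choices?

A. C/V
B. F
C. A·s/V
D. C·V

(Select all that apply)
A, B, C

capacitance has SI base units: A^2 * s^4 / (kg * m^2)

Checking each option against A^2 * s^4 / (kg * m^2):
  A. C/V: ✓ matches
  B. F: ✓ matches
  C. A·s/V: ✓ matches
  D. C·V: ✗ does not match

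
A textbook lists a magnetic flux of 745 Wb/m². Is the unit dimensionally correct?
No

magnetic flux has SI base units: kg * m^2 / (A * s^2)
Wb/m² does NOT reduce to kg * m^2 / (A * s^2); a valid unit for magnetic flux would be e.g. Wb.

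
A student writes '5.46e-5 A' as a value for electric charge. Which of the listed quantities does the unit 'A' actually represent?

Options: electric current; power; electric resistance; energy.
electric current

electric charge should have units dimensionally equivalent to A * s (e.g. C).
The given unit 'A' reduces to A. Of the listed options, that is the dimensionality of electric current.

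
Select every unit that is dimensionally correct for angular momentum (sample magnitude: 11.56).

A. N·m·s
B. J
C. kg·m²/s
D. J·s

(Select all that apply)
A, C, D

angular momentum has SI base units: kg * m^2 / s

Checking each option against kg * m^2 / s:
  A. N·m·s: ✓ matches
  B. J: ✗ does not match
  C. kg·m²/s: ✓ matches
  D. J·s: ✓ matches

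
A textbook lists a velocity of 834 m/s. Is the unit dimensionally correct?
Yes

velocity has SI base units: m / s
m/s reduces to the same SI base units, so it is a valid unit for velocity.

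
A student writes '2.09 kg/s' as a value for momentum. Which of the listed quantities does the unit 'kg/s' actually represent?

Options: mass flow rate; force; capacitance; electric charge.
mass flow rate

momentum should have units dimensionally equivalent to kg * m / s (e.g. kg·m/s).
The given unit 'kg/s' reduces to kg / s. Of the listed options, that is the dimensionality of mass flow rate.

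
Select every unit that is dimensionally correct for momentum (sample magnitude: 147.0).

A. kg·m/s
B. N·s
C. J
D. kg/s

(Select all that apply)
A, B

momentum has SI base units: kg * m / s

Checking each option against kg * m / s:
  A. kg·m/s: ✓ matches
  B. N·s: ✓ matches
  C. J: ✗ does not match
  D. kg/s: ✗ does not match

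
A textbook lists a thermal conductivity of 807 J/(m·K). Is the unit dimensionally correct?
No

thermal conductivity has SI base units: kg * m / (s^3 * K)
J/(m·K) does NOT reduce to kg * m / (s^3 * K); a valid unit for thermal conductivity would be e.g. W/(m·K).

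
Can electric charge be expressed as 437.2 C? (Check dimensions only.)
Yes

electric charge has SI base units: A * s
C reduces to the same SI base units, so it is a valid unit for electric charge.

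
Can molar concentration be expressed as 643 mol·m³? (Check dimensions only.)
No

molar concentration has SI base units: mol / m^3
mol·m³ does NOT reduce to mol / m^3; a valid unit for molar concentration would be e.g. mol/m³.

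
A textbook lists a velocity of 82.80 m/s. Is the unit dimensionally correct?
Yes

velocity has SI base units: m / s
m/s reduces to the same SI base units, so it is a valid unit for velocity.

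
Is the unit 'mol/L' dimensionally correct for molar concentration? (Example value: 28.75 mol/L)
Yes

molar concentration has SI base units: mol / m^3
mol/L reduces to the same SI base units, so it is a valid unit for molar concentration.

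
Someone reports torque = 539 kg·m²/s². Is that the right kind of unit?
Yes

torque has SI base units: kg * m^2 / s^2
kg·m²/s² reduces to the same SI base units, so it is a valid unit for torque.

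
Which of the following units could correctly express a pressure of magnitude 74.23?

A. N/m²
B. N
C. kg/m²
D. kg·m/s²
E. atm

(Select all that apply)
A, E

pressure has SI base units: kg / (m * s^2)

Checking each option against kg / (m * s^2):
  A. N/m²: ✓ matches
  B. N: ✗ does not match
  C. kg/m²: ✗ does not match
  D. kg·m/s²: ✗ does not match
  E. atm: ✓ matches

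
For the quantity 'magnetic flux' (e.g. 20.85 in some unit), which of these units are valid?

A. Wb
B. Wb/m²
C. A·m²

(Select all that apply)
A

magnetic flux has SI base units: kg * m^2 / (A * s^2)

Checking each option against kg * m^2 / (A * s^2):
  A. Wb: ✓ matches
  B. Wb/m²: ✗ does not match
  C. A·m²: ✗ does not match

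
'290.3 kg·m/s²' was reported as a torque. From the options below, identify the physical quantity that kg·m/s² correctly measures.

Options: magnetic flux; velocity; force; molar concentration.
force

torque should have units dimensionally equivalent to kg * m^2 / s^2 (e.g. N·m).
The given unit 'kg·m/s²' reduces to kg * m / s^2. Of the listed options, that is the dimensionality of force.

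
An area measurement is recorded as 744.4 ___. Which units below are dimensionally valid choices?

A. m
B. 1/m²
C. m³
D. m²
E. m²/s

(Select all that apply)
D

area has SI base units: m^2

Checking each option against m^2:
  A. m: ✗ does not match
  B. 1/m²: ✗ does not match
  C. m³: ✗ does not match
  D. m²: ✓ matches
  E. m²/s: ✗ does not match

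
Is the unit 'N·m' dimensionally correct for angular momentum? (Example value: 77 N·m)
No

angular momentum has SI base units: kg * m^2 / s
N·m does NOT reduce to kg * m^2 / s; a valid unit for angular momentum would be e.g. kg·m²/s.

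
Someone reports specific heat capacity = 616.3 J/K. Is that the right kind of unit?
No

specific heat capacity has SI base units: m^2 / (s^2 * K)
J/K does NOT reduce to m^2 / (s^2 * K); a valid unit for specific heat capacity would be e.g. J/(kg·K).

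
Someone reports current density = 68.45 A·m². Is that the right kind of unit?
No

current density has SI base units: A / m^2
A·m² does NOT reduce to A / m^2; a valid unit for current density would be e.g. A/m².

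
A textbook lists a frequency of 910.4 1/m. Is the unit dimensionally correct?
No

frequency has SI base units: 1 / s
1/m does NOT reduce to 1 / s; a valid unit for frequency would be e.g. Hz.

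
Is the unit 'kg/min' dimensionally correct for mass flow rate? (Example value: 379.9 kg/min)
Yes

mass flow rate has SI base units: kg / s
kg/min reduces to the same SI base units, so it is a valid unit for mass flow rate.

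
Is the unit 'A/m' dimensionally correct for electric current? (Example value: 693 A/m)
No

electric current has SI base units: A
A/m does NOT reduce to A; a valid unit for electric current would be e.g. A.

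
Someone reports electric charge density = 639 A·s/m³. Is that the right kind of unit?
Yes

electric charge density has SI base units: A * s / m^3
A·s/m³ reduces to the same SI base units, so it is a valid unit for electric charge density.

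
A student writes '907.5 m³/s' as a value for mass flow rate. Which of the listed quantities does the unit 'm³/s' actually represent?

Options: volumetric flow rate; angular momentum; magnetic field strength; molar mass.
volumetric flow rate

mass flow rate should have units dimensionally equivalent to kg / s (e.g. kg/s).
The given unit 'm³/s' reduces to m^3 / s. Of the listed options, that is the dimensionality of volumetric flow rate.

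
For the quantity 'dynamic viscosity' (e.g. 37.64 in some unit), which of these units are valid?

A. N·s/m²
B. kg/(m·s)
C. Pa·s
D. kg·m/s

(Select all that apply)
A, B, C

dynamic viscosity has SI base units: kg / (m * s)

Checking each option against kg / (m * s):
  A. N·s/m²: ✓ matches
  B. kg/(m·s): ✓ matches
  C. Pa·s: ✓ matches
  D. kg·m/s: ✗ does not match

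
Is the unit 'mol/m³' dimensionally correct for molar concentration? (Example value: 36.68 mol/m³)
Yes

molar concentration has SI base units: mol / m^3
mol/m³ reduces to the same SI base units, so it is a valid unit for molar concentration.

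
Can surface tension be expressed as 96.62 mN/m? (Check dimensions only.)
Yes

surface tension has SI base units: kg / s^2
mN/m reduces to the same SI base units, so it is a valid unit for surface tension.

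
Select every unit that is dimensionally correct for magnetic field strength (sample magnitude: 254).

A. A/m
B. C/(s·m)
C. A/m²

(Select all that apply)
A, B

magnetic field strength has SI base units: A / m

Checking each option against A / m:
  A. A/m: ✓ matches
  B. C/(s·m): ✓ matches
  C. A/m²: ✗ does not match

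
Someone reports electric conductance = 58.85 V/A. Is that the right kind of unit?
No

electric conductance has SI base units: A^2 * s^3 / (kg * m^2)
V/A does NOT reduce to A^2 * s^3 / (kg * m^2); a valid unit for electric conductance would be e.g. S.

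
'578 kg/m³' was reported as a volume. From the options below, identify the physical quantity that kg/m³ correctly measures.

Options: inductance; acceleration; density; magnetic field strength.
density

volume should have units dimensionally equivalent to m^3 (e.g. m³).
The given unit 'kg/m³' reduces to kg / m^3. Of the listed options, that is the dimensionality of density.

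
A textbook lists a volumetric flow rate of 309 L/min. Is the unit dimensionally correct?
Yes

volumetric flow rate has SI base units: m^3 / s
L/min reduces to the same SI base units, so it is a valid unit for volumetric flow rate.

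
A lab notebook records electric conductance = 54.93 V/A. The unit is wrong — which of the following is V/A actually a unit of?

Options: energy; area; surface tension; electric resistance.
electric resistance

electric conductance should have units dimensionally equivalent to A^2 * s^3 / (kg * m^2) (e.g. S).
The given unit 'V/A' reduces to kg * m^2 / (A^2 * s^3). Of the listed options, that is the dimensionality of electric resistance.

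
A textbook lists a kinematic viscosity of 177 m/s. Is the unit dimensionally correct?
No

kinematic viscosity has SI base units: m^2 / s
m/s does NOT reduce to m^2 / s; a valid unit for kinematic viscosity would be e.g. m²/s.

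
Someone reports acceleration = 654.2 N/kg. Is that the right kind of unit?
Yes

acceleration has SI base units: m / s^2
N/kg reduces to the same SI base units, so it is a valid unit for acceleration.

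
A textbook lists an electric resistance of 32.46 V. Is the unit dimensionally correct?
No

electric resistance has SI base units: kg * m^2 / (A^2 * s^3)
V does NOT reduce to kg * m^2 / (A^2 * s^3); a valid unit for electric resistance would be e.g. Ω.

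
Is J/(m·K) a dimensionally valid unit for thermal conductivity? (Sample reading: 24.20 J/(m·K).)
No

thermal conductivity has SI base units: kg * m / (s^3 * K)
J/(m·K) does NOT reduce to kg * m / (s^3 * K); a valid unit for thermal conductivity would be e.g. W/(m·K).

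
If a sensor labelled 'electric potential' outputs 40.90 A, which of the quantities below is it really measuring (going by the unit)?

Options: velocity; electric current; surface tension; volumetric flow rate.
electric current

electric potential should have units dimensionally equivalent to kg * m^2 / (A * s^3) (e.g. V).
The given unit 'A' reduces to A. Of the listed options, that is the dimensionality of electric current.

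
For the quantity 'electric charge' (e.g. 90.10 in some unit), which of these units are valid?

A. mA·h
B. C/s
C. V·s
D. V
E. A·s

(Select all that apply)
A, E

electric charge has SI base units: A * s

Checking each option against A * s:
  A. mA·h: ✓ matches
  B. C/s: ✗ does not match
  C. V·s: ✗ does not match
  D. V: ✗ does not match
  E. A·s: ✓ matches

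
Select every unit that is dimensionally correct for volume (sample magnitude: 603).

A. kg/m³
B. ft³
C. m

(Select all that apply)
B

volume has SI base units: m^3

Checking each option against m^3:
  A. kg/m³: ✗ does not match
  B. ft³: ✓ matches
  C. m: ✗ does not match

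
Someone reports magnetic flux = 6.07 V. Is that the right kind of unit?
No

magnetic flux has SI base units: kg * m^2 / (A * s^2)
V does NOT reduce to kg * m^2 / (A * s^2); a valid unit for magnetic flux would be e.g. Wb.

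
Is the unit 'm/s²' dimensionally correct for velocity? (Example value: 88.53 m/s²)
No

velocity has SI base units: m / s
m/s² does NOT reduce to m / s; a valid unit for velocity would be e.g. m/s.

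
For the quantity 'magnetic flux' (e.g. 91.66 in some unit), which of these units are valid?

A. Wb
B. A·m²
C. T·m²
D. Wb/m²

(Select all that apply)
A, C

magnetic flux has SI base units: kg * m^2 / (A * s^2)

Checking each option against kg * m^2 / (A * s^2):
  A. Wb: ✓ matches
  B. A·m²: ✗ does not match
  C. T·m²: ✓ matches
  D. Wb/m²: ✗ does not match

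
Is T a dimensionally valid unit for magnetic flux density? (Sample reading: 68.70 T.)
Yes

magnetic flux density has SI base units: kg / (A * s^2)
T reduces to the same SI base units, so it is a valid unit for magnetic flux density.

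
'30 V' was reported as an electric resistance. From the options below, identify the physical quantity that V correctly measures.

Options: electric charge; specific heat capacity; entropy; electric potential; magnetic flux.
electric potential

electric resistance should have units dimensionally equivalent to kg * m^2 / (A^2 * s^3) (e.g. Ω).
The given unit 'V' reduces to kg * m^2 / (A * s^3). Of the listed options, that is the dimensionality of electric potential.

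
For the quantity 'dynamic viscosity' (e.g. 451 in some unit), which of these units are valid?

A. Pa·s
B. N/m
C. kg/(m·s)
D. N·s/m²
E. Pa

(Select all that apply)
A, C, D

dynamic viscosity has SI base units: kg / (m * s)

Checking each option against kg / (m * s):
  A. Pa·s: ✓ matches
  B. N/m: ✗ does not match
  C. kg/(m·s): ✓ matches
  D. N·s/m²: ✓ matches
  E. Pa: ✗ does not match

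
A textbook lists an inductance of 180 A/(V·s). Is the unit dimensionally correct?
No

inductance has SI base units: kg * m^2 / (A^2 * s^2)
A/(V·s) does NOT reduce to kg * m^2 / (A^2 * s^2); a valid unit for inductance would be e.g. H.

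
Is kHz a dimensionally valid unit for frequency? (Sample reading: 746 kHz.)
Yes

frequency has SI base units: 1 / s
kHz reduces to the same SI base units, so it is a valid unit for frequency.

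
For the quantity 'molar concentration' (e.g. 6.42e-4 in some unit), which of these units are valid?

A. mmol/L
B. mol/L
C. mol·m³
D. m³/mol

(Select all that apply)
A, B

molar concentration has SI base units: mol / m^3

Checking each option against mol / m^3:
  A. mmol/L: ✓ matches
  B. mol/L: ✓ matches
  C. mol·m³: ✗ does not match
  D. m³/mol: ✗ does not match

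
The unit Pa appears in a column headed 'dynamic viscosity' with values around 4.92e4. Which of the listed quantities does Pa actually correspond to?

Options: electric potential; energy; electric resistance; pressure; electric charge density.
pressure

dynamic viscosity should have units dimensionally equivalent to kg / (m * s) (e.g. Pa·s).
The given unit 'Pa' reduces to kg / (m * s^2). Of the listed options, that is the dimensionality of pressure.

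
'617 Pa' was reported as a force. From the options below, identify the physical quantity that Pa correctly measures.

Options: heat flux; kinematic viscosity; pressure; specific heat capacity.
pressure

force should have units dimensionally equivalent to kg * m / s^2 (e.g. N).
The given unit 'Pa' reduces to kg / (m * s^2). Of the listed options, that is the dimensionality of pressure.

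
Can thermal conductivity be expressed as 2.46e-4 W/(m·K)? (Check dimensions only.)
Yes

thermal conductivity has SI base units: kg * m / (s^3 * K)
W/(m·K) reduces to the same SI base units, so it is a valid unit for thermal conductivity.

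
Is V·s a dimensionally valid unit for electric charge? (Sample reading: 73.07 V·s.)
No

electric charge has SI base units: A * s
V·s does NOT reduce to A * s; a valid unit for electric charge would be e.g. C.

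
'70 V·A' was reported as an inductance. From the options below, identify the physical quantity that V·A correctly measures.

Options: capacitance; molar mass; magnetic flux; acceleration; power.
power

inductance should have units dimensionally equivalent to kg * m^2 / (A^2 * s^2) (e.g. H).
The given unit 'V·A' reduces to kg * m^2 / s^3. Of the listed options, that is the dimensionality of power.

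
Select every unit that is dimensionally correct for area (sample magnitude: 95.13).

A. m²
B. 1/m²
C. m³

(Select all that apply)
A

area has SI base units: m^2

Checking each option against m^2:
  A. m²: ✓ matches
  B. 1/m²: ✗ does not match
  C. m³: ✗ does not match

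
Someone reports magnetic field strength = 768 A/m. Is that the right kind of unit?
Yes

magnetic field strength has SI base units: A / m
A/m reduces to the same SI base units, so it is a valid unit for magnetic field strength.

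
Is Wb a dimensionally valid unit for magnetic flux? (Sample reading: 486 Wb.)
Yes

magnetic flux has SI base units: kg * m^2 / (A * s^2)
Wb reduces to the same SI base units, so it is a valid unit for magnetic flux.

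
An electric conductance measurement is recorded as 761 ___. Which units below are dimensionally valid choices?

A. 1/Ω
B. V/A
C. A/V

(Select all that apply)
A, C

electric conductance has SI base units: A^2 * s^3 / (kg * m^2)

Checking each option against A^2 * s^3 / (kg * m^2):
  A. 1/Ω: ✓ matches
  B. V/A: ✗ does not match
  C. A/V: ✓ matches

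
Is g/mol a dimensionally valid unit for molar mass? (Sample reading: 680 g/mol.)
Yes

molar mass has SI base units: kg / mol
g/mol reduces to the same SI base units, so it is a valid unit for molar mass.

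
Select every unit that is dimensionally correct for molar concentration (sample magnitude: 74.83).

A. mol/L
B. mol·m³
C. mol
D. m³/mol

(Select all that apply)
A

molar concentration has SI base units: mol / m^3

Checking each option against mol / m^3:
  A. mol/L: ✓ matches
  B. mol·m³: ✗ does not match
  C. mol: ✗ does not match
  D. m³/mol: ✗ does not match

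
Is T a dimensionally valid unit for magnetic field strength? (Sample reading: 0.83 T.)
No

magnetic field strength has SI base units: A / m
T does NOT reduce to A / m; a valid unit for magnetic field strength would be e.g. A/m.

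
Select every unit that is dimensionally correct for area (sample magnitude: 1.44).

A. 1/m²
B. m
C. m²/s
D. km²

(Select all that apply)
D

area has SI base units: m^2

Checking each option against m^2:
  A. 1/m²: ✗ does not match
  B. m: ✗ does not match
  C. m²/s: ✗ does not match
  D. km²: ✓ matches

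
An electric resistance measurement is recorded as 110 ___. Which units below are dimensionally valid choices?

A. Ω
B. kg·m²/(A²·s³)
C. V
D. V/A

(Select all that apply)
A, B, D

electric resistance has SI base units: kg * m^2 / (A^2 * s^3)

Checking each option against kg * m^2 / (A^2 * s^3):
  A. Ω: ✓ matches
  B. kg·m²/(A²·s³): ✓ matches
  C. V: ✗ does not match
  D. V/A: ✓ matches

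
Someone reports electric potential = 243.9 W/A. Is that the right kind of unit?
Yes

electric potential has SI base units: kg * m^2 / (A * s^3)
W/A reduces to the same SI base units, so it is a valid unit for electric potential.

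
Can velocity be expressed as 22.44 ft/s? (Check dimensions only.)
Yes

velocity has SI base units: m / s
ft/s reduces to the same SI base units, so it is a valid unit for velocity.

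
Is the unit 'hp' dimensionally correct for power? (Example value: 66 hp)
Yes

power has SI base units: kg * m^2 / s^3
hp reduces to the same SI base units, so it is a valid unit for power.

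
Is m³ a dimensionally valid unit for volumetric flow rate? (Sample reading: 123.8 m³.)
No

volumetric flow rate has SI base units: m^3 / s
m³ does NOT reduce to m^3 / s; a valid unit for volumetric flow rate would be e.g. m³/s.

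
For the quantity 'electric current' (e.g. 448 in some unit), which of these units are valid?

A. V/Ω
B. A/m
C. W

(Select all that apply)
A

electric current has SI base units: A

Checking each option against A:
  A. V/Ω: ✓ matches
  B. A/m: ✗ does not match
  C. W: ✗ does not match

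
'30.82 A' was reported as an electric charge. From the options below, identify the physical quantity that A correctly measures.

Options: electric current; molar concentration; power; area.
electric current

electric charge should have units dimensionally equivalent to A * s (e.g. C).
The given unit 'A' reduces to A. Of the listed options, that is the dimensionality of electric current.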